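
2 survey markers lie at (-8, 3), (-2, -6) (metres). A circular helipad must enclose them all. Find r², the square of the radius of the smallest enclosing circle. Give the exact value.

The smallest circle enclosing two points has them as diameter endpoints.
Centre = midpoint = (-5, -1.5); r² = |(-8, 3)−(-2, -6)|²/4 = 117/4 = 29.25.

29.25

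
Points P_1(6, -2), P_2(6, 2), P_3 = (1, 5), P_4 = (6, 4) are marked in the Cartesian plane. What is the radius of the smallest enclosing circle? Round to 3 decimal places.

4.301

The farthest pair is P_1–P_3 with squared distance 74. The circle on this segment as diameter has centre (3.5, 1.5) and r² = 74/4 = 18.5.
Check P_2: distance² to centre = 6.5 ≤ 18.5, so it lies inside.
All remaining points lie in this disk, and no smaller disk contains both endpoints, so this is the minimum enclosing circle.
r = √(18.5) ≈ 4.301.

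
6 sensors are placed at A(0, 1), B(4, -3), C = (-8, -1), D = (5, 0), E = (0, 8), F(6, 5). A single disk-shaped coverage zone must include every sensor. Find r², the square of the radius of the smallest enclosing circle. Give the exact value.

58

The farthest pair is C–F with squared distance 232. The circle on this segment as diameter has centre (-1, 2) and r² = 232/4 = 58.
Check A: distance² to centre = 2 ≤ 58, so it lies inside.
All remaining points lie in this disk, and no smaller disk contains both endpoints, so this is the minimum enclosing circle.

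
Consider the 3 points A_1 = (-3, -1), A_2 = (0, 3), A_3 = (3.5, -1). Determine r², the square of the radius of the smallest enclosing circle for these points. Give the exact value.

11.03515625

Side lengths²: A_1A_2² = 25, A_1A_3² = 42.25, A_2A_3² = 28.25.
Since A_1A_3² = 42.25 < 28.25 + 25 = 53.25, the triangle is acute, so the smallest enclosing circle is the circumcircle.
Circumcentre = (0.25, -0.3125), r² = 11.03515625.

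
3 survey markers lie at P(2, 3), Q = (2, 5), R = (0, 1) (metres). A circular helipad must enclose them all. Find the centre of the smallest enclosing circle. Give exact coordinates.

Side lengths²: PQ² = 4, PR² = 8, QR² = 20.
Since QR² = 20 ≥ 8 + 4 = 12, the angle opposite QR is not acute, so the smallest enclosing circle has QR as diameter.
Centre = midpoint of QR = (1, 3), r² = 20/4 = 5.
Centre = (1, 3).

(1, 3)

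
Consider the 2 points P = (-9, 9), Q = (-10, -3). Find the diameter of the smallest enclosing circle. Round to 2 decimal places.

12.04

The smallest circle enclosing two points has them as diameter endpoints.
Centre = midpoint = (-9.5, 3); r² = |PQ|²/4 = 145/4 = 36.25.
Diameter = 2r = 2√(36.25) ≈ 12.04.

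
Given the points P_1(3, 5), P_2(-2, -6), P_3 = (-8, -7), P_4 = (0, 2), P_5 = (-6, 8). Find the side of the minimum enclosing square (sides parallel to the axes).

The bounding box has width 11 and height 15.
An axis-aligned square enclosing the set must have side ≥ max(width, height).
So the minimum side is max(11, 15) = 15.

15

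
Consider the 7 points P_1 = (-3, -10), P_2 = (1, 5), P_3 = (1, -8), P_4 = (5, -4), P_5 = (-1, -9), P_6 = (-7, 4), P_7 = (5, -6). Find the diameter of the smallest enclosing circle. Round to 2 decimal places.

15.89

The minimum enclosing circle is determined by three boundary points: P_1, P_6, P_7.
Their circumcentre is (-1.9375, -2.125) with r² = 63.14453125.
The farthest remaining point P_2 is at distance² 59.39453125 ≤ 63.14453125.
Diameter = 2r = 2√(63.14453125) ≈ 15.89.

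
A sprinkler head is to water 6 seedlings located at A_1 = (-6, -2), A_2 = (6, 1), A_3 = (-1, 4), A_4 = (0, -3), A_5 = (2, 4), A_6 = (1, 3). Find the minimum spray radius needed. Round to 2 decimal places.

6.18

By Welzl's lemma the MEC is supported by two points (diametrically opposite) or three points (on a circumcircle).
The farthest pair is A_1–A_2 with squared distance 153. The circle on this segment as diameter has centre (0, -0.5) and r² = 153/4 = 38.25.
Check A_3: distance² to centre = 21.25 ≤ 38.25, so it lies inside.
All remaining points lie in this disk, and no smaller disk contains both endpoints, so this is the minimum enclosing circle.
r = √(38.25) ≈ 6.18.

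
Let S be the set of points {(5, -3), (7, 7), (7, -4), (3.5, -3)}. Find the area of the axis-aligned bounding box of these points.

38.5

x ranges over [3.5, 7], width 3.5.
y ranges over [-4, 7], height 11.
Area = 3.5 × 11 = 38.5.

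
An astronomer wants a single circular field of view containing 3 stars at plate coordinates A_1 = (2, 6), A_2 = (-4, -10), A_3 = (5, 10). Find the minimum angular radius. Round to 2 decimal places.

Side lengths²: A_1A_2² = 292, A_1A_3² = 25, A_2A_3² = 481.
Since A_2A_3² = 481 ≥ 292 + 25 = 317, the angle opposite A_2A_3 is not acute, so the smallest enclosing circle has A_2A_3 as diameter.
Centre = midpoint of A_2A_3 = (0.5, 0), r² = 481/4 = 120.25.
r = √(120.25) ≈ 10.97.

10.97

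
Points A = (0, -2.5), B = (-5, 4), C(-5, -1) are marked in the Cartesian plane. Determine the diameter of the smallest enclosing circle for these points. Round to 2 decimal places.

8.20

Side lengths²: AB² = 67.25, AC² = 27.25, BC² = 25.
Since AB² = 67.25 ≥ 27.25 + 25 = 52.25, the angle opposite AB is not acute, so the smallest enclosing circle has AB as diameter.
Centre = midpoint of AB = (-2.5, 0.75), r² = 67.25/4 = 16.8125.
Diameter = 2r = 2√(16.8125) ≈ 8.20.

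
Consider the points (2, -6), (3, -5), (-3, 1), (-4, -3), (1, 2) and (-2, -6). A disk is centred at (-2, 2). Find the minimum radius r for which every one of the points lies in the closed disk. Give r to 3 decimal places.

8.944

The required radius is the distance from (-2, 2) to the farthest point.
Squared distances: 80, 74, 2, 29, 9, 64.
Maximum is 80, attained at (2, -6).
r = √80 ≈ 8.944.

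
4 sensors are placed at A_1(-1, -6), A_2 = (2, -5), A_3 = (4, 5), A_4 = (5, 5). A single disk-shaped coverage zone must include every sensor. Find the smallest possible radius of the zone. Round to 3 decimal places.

The farthest pair is A_1–A_4 with squared distance 157. The circle on this segment as diameter has centre (2, -0.5) and r² = 157/4 = 39.25.
Check A_2: distance² to centre = 20.25 ≤ 39.25, so it lies inside.
All remaining points lie in this disk, and no smaller disk contains both endpoints, so this is the minimum enclosing circle.
r = √(39.25) ≈ 6.265.

6.265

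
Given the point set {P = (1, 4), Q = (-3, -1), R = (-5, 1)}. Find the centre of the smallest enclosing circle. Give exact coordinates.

(-11/6, 13/6)

Side lengths²: PQ² = 41, PR² = 45, QR² = 8.
Since PR² = 45 < 41 + 8 = 49, the triangle is acute, so the smallest enclosing circle is the circumcircle.
Circumcentre = (-11/6, 13/6), r² = 205/18.
Centre = (-11/6, 13/6).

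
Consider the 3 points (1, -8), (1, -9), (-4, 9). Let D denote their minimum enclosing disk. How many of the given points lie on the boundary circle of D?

2

Call the three points A, B, C in the order given.
Side lengths²: AB² = 1, AC² = 314, BC² = 349.
Since BC² = 349 ≥ 314 + 1 = 315, the angle opposite BC is not acute, so the smallest enclosing circle has BC as diameter.
Centre = midpoint of BC = (-1.5, 0), r² = 349/4 = 87.25.
The points at distance exactly r from the centre are (1, -9), (-4, 9) — 2 points.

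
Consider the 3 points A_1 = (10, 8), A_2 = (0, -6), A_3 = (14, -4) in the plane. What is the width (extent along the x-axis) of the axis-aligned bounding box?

max x = 14, min x = 0, so width = 14.

14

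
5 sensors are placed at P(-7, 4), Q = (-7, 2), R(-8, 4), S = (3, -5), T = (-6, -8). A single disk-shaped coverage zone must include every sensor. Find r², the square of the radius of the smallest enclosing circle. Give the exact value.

A smallest enclosing disk is always determined by at most three of the input points on its boundary.
The minimum enclosing circle is determined by three boundary points: R, S, T.
Their circumcentre is (-61/19, -26/19) with r² = 18685/361.
The farthest remaining point P is at distance² 15588/361 ≤ 18685/361.

18685/361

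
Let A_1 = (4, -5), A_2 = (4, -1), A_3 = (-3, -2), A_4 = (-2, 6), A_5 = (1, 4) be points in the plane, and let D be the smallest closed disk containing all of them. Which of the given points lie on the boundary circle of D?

A_1, A_4

The farthest pair is A_1–A_4 with squared distance 157. The circle on this segment as diameter has centre (1, 0.5) and r² = 157/4 = 39.25.
Check A_2: distance² to centre = 11.25 ≤ 39.25, so it lies inside.
All remaining points lie in this disk, and no smaller disk contains both endpoints, so this is the minimum enclosing circle.
The points at distance exactly r from the centre are A_1, A_4 — 2 points.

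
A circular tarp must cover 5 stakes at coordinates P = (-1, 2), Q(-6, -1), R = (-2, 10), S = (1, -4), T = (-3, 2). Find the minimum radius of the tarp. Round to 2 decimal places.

7.16

The farthest pair is R–S with squared distance 205. The circle on this segment as diameter has centre (-0.5, 3) and r² = 205/4 = 51.25.
Check P: distance² to centre = 1.25 ≤ 51.25, so it lies inside.
All remaining points lie in this disk, and no smaller disk contains both endpoints, so this is the minimum enclosing circle.
r = √(51.25) ≈ 7.16.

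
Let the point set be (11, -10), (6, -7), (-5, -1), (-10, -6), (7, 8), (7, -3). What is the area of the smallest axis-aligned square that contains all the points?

The bounding box has width 21 and height 18.
An axis-aligned square enclosing the set must have side ≥ max(width, height).
So the minimum side is max(21, 18) = 21.
Area = 21² = 441.

441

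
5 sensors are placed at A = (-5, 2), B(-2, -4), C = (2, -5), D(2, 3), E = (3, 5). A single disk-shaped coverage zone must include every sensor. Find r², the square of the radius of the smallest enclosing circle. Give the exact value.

A smallest enclosing disk is always determined by at most three of the input points on its boundary.
The minimum enclosing circle is determined by three boundary points: A, C, E.
Their circumcentre is (5/22, 5/22) with r² = 7373/242.
The farthest remaining point B is at distance² 5525/242 ≤ 7373/242.

7373/242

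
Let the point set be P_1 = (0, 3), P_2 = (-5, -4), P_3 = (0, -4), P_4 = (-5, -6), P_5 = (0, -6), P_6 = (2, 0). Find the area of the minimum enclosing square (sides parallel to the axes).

81

The bounding box has width 7 and height 9.
An axis-aligned square enclosing the set must have side ≥ max(width, height).
So the minimum side is max(7, 9) = 9.
Area = 9² = 81.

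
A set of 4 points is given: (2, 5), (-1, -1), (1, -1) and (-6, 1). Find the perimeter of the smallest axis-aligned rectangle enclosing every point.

Width = max x − min x = 2 − (-6) = 8.
Height = max y − min y = 5 − (-1) = 6.
Perimeter = 2(8 + 6) = 28.

28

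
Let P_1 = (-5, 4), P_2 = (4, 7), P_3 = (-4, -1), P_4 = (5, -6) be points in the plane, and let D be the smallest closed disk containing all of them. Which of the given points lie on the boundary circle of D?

P_1, P_2, P_4

The minimum enclosing circle is determined by three boundary points: P_1, P_2, P_4.
Their circumcentre is (1.25, 0.25) with r² = 53.125.
The farthest remaining point P_3 is at distance² 29.125 ≤ 53.125.
The points at distance exactly r from the centre are P_1, P_2, P_4 — 3 points.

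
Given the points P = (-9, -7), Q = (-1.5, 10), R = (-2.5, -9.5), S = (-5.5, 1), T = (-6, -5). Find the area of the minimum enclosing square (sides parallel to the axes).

The bounding box has width 7.5 and height 19.5.
An axis-aligned square enclosing the set must have side ≥ max(width, height).
So the minimum side is max(7.5, 19.5) = 19.5.
Area = 19.5² = 380.25.

380.25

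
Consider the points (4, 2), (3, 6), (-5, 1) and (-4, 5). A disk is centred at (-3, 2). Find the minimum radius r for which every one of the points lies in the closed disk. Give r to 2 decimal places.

7.21

The required radius is the distance from (-3, 2) to the farthest point.
Squared distances: 49, 52, 5, 10.
Maximum is 52, attained at (3, 6).
r = √52 ≈ 7.21.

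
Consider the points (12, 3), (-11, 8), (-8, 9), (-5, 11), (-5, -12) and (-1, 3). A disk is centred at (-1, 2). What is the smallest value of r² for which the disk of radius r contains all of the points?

212

The required radius is the distance from (-1, 2) to the farthest point.
Squared distances: 170, 136, 98, 97, 212, 1.
Maximum is 212, attained at (-5, -12).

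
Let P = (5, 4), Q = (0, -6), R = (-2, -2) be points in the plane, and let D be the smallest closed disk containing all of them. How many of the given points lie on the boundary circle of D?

2

Side lengths²: PQ² = 125, PR² = 85, QR² = 20.
Since PQ² = 125 ≥ 85 + 20 = 105, the angle opposite PQ is not acute, so the smallest enclosing circle has PQ as diameter.
Centre = midpoint of PQ = (2.5, -1), r² = 125/4 = 31.25.
The points at distance exactly r from the centre are P, Q — 2 points.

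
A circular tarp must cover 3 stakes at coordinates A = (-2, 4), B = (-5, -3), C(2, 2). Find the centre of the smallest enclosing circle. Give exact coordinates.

Side lengths²: AB² = 58, AC² = 20, BC² = 74.
Since BC² = 74 < 58 + 20 = 78, the triangle is acute, so the smallest enclosing circle is the circumcircle.
Circumcentre = (-28/17, -5/17), r² = 5365/289.
Centre = (-28/17, -5/17).

(-28/17, -5/17)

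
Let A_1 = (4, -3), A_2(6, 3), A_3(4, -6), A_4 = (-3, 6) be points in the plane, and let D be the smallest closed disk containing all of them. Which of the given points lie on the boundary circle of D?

A_3, A_4

By Welzl's lemma the MEC is supported by two points (diametrically opposite) or three points (on a circumcircle).
The farthest pair is A_3–A_4 with squared distance 193. The circle on this segment as diameter has centre (0.5, 0) and r² = 193/4 = 48.25.
Check A_1: distance² to centre = 21.25 ≤ 48.25, so it lies inside.
All remaining points lie in this disk, and no smaller disk contains both endpoints, so this is the minimum enclosing circle.
The points at distance exactly r from the centre are A_3, A_4 — 2 points.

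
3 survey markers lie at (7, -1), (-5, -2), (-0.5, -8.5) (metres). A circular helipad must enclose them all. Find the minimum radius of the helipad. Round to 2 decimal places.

6.12

Call the three points A, B, C in the order given.
Side lengths²: AB² = 145, AC² = 112.5, BC² = 62.5.
Since AB² = 145 < 112.5 + 62.5 = 175, the triangle is acute, so the smallest enclosing circle is the circumcircle.
Circumcentre = (12/11, -57/22), r² = 18125/484.
r = √(18125/484) ≈ 6.12.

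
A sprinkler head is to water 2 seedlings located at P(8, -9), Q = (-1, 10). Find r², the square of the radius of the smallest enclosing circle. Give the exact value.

The smallest circle enclosing two points has them as diameter endpoints.
Centre = midpoint = (3.5, 0.5); r² = |PQ|²/4 = 442/4 = 110.5.

110.5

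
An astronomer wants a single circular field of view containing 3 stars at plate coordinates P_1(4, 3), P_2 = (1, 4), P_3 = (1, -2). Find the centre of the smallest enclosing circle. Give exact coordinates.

(5/3, 1)

Side lengths²: P_1P_2² = 10, P_1P_3² = 34, P_2P_3² = 36.
Since P_2P_3² = 36 < 34 + 10 = 44, the triangle is acute, so the smallest enclosing circle is the circumcircle.
Circumcentre = (5/3, 1), r² = 85/9.
Centre = (5/3, 1).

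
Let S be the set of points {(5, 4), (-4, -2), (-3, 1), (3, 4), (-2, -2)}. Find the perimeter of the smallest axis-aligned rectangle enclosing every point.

Width = max x − min x = 5 − (-4) = 9.
Height = max y − min y = 4 − (-2) = 6.
Perimeter = 2(9 + 6) = 30.

30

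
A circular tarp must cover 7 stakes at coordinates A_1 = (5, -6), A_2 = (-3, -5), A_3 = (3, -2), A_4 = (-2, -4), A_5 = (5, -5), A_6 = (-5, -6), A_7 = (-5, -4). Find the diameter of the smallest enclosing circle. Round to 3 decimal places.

By Welzl's lemma the MEC is supported by two points (diametrically opposite) or three points (on a circumcircle).
The farthest pair is A_1–A_7 with squared distance 104. The circle on this segment as diameter has centre (0, -5) and r² = 104/4 = 26.
Check A_2: distance² to centre = 9 ≤ 26, so it lies inside.
All remaining points lie in this disk, and no smaller disk contains both endpoints, so this is the minimum enclosing circle.
Diameter = 2r = 2√26 ≈ 10.198.

10.198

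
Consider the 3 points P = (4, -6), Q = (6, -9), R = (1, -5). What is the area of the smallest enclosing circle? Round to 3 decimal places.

32.201

Side lengths²: PQ² = 13, PR² = 10, QR² = 41.
Since QR² = 41 ≥ 13 + 10 = 23, the angle opposite QR is not acute, so the smallest enclosing circle has QR as diameter.
Centre = midpoint of QR = (3.5, -7), r² = 41/4 = 10.25.
Area = π·r² = π·10.25 ≈ 32.201.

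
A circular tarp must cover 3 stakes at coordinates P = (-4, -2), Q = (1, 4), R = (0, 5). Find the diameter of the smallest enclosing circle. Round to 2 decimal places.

Side lengths²: PQ² = 61, PR² = 65, QR² = 2.
Since PR² = 65 ≥ 61 + 2 = 63, the angle opposite PR is not acute, so the smallest enclosing circle has PR as diameter.
Centre = midpoint of PR = (-2, 1.5), r² = 65/4 = 16.25.
Diameter = 2r = 2√(16.25) ≈ 8.06.

8.06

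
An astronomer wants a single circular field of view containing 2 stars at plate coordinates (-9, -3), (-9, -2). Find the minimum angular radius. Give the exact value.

The smallest circle enclosing two points has them as diameter endpoints.
Centre = midpoint = (-9, -2.5); r² = |(-9, -3)−(-9, -2)|²/4 = 1/4 = 0.25.
r = √(0.25) = 0.5.

0.5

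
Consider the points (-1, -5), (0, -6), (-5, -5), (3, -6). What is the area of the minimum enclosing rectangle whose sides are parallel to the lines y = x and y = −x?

In coordinates u = x + y, v = x − y the rectangle is axis-aligned; the map (x,y)→(u,v) scales areas by 2.
u-values: -6, -6, -10, -3; range = -3 − (-10) = 7.
v-values: 4, 6, 0, 9; range = 9 − 0 = 9.
Area = (7 × 9) / 2 = 31.5.

31.5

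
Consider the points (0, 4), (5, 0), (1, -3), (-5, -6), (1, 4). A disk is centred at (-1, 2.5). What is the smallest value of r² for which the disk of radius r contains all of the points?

88.25

The required radius is the distance from (-1, 2.5) to the farthest point.
Squared distances: 3.25, 42.25, 34.25, 88.25, 6.25.
Maximum is 88.25, attained at (-5, -6).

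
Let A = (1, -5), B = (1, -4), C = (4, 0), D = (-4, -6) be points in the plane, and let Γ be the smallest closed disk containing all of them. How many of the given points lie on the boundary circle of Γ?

A smallest enclosing disk is always determined by at most three of the input points on its boundary.
The farthest pair is C–D with squared distance 100. The circle on this segment as diameter has centre (0, -3) and r² = 100/4 = 25.
Check A: distance² to centre = 5 ≤ 25, so it lies inside.
All remaining points lie in this disk, and no smaller disk contains both endpoints, so this is the minimum enclosing circle.
The points at distance exactly r from the centre are C, D — 2 points.

2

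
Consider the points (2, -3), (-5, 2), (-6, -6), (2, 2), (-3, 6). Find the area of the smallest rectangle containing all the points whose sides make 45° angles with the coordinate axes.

In coordinates u = x + y, v = x − y the rectangle is axis-aligned; the map (x,y)→(u,v) scales areas by 2.
u-values: -1, -3, -12, 4, 3; range = 4 − (-12) = 16.
v-values: 5, -7, 0, 0, -9; range = 5 − (-9) = 14.
Area = (16 × 14) / 2 = 112.

112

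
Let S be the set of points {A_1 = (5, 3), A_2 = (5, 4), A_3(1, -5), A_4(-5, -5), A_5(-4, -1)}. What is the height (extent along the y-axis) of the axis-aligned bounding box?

9

max y = 4, min y = -5, so height = 9.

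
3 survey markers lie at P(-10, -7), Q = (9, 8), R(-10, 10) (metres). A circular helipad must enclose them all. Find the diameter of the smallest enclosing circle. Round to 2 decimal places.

24.34

Side lengths²: PQ² = 586, PR² = 289, QR² = 365.
Since PQ² = 586 < 365 + 289 = 654, the triangle is acute, so the smallest enclosing circle is the circumcircle.
Circumcentre = (-49/38, 1.5), r² = 106945/722.
Diameter = 2r = 2√(106945/722) ≈ 24.34.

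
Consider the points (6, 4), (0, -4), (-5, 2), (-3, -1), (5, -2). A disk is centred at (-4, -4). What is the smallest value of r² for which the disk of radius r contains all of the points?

164

The required radius is the distance from (-4, -4) to the farthest point.
Squared distances: 164, 16, 37, 10, 85.
Maximum is 164, attained at (6, 4).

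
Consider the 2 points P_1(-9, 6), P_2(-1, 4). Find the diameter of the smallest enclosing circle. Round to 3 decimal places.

8.246

The smallest circle enclosing two points has them as diameter endpoints.
Centre = midpoint = (-5, 5); r² = |P_1P_2|²/4 = 68/4 = 17.
Diameter = 2r = 2√17 ≈ 8.246.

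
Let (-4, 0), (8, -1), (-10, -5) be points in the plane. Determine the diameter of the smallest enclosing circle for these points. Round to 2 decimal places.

18.44

Call the three points A, B, C in the order given.
Side lengths²: AB² = 145, AC² = 61, BC² = 340.
Since BC² = 340 ≥ 145 + 61 = 206, the angle opposite BC is not acute, so the smallest enclosing circle has BC as diameter.
Centre = midpoint of BC = (-1, -3), r² = 340/4 = 85.
Diameter = 2r = 2√85 ≈ 18.44.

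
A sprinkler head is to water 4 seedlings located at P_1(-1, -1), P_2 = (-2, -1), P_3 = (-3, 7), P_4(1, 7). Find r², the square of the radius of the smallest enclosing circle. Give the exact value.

The minimum enclosing circle of a finite set is fixed by two of the points (as a diameter) or three (as a circumcircle).
The minimum enclosing circle is determined by three boundary points: P_2, P_3, P_4.
Their circumcentre is (-1, 3.1875) with r² = 18.53515625.
The farthest remaining point P_1 is at distance² 17.53515625 ≤ 18.53515625.

18.53515625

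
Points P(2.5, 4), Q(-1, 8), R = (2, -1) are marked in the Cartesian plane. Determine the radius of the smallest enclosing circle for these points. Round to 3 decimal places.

Side lengths²: PQ² = 28.25, PR² = 25.25, QR² = 90.
Since QR² = 90 ≥ 28.25 + 25.25 = 53.5, the angle opposite QR is not acute, so the smallest enclosing circle has QR as diameter.
Centre = midpoint of QR = (0.5, 3.5), r² = 90/4 = 22.5.
r = √(22.5) ≈ 4.743.

4.743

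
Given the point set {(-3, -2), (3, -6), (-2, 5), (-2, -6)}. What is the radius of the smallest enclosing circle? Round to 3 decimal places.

By Welzl's lemma the MEC is supported by two points (diametrically opposite) or three points (on a circumcircle).
The farthest pair is (3, -6)–(-2, 5) with squared distance 146. The circle on this segment as diameter has centre (0.5, -0.5) and r² = 146/4 = 36.5.
Check (-3, -2): distance² to centre = 14.5 ≤ 36.5, so it lies inside.
All remaining points lie in this disk, and no smaller disk contains both endpoints, so this is the minimum enclosing circle.
r = √(36.5) ≈ 6.042.

6.042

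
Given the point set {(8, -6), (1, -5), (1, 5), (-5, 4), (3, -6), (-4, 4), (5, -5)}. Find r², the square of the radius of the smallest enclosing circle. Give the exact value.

67.25

A smallest enclosing disk is always determined by at most three of the input points on its boundary.
The farthest pair is (8, -6)–(-5, 4) with squared distance 269. The circle on this segment as diameter has centre (1.5, -1) and r² = 269/4 = 67.25.
Check (1, -5): distance² to centre = 16.25 ≤ 67.25, so it lies inside.
All remaining points lie in this disk, and no smaller disk contains both endpoints, so this is the minimum enclosing circle.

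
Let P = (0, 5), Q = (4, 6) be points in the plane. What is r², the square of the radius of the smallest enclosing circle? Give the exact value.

4.25

The smallest circle enclosing two points has them as diameter endpoints.
Centre = midpoint = (2, 5.5); r² = |PQ|²/4 = 17/4 = 4.25.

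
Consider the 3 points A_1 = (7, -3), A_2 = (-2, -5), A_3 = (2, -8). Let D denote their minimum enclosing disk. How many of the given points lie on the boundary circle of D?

2

Side lengths²: A_1A_2² = 85, A_1A_3² = 50, A_2A_3² = 25.
Since A_1A_2² = 85 ≥ 50 + 25 = 75, the angle opposite A_1A_2 is not acute, so the smallest enclosing circle has A_1A_2 as diameter.
Centre = midpoint of A_1A_2 = (2.5, -4), r² = 85/4 = 21.25.
The points at distance exactly r from the centre are A_1, A_2 — 2 points.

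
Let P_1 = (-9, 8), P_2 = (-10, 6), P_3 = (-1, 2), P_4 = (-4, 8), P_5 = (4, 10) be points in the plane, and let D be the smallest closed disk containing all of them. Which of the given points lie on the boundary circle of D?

The minimum enclosing circle of a finite set is fixed by two of the points (as a diameter) or three (as a circumcircle).
The farthest pair is P_2–P_5 with squared distance 212. The circle on this segment as diameter has centre (-3, 8) and r² = 212/4 = 53.
Check P_1: distance² to centre = 36 ≤ 53, so it lies inside.
All remaining points lie in this disk, and no smaller disk contains both endpoints, so this is the minimum enclosing circle.
The points at distance exactly r from the centre are P_2, P_5 — 2 points.

P_2, P_5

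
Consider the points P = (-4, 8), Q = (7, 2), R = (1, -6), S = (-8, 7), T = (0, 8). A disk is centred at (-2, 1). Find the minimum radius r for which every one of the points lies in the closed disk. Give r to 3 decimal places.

The required radius is the distance from (-2, 1) to the farthest point.
Squared distances: 53, 82, 58, 72, 53.
Maximum is 82, attained at Q.
r = √82 ≈ 9.055.

9.055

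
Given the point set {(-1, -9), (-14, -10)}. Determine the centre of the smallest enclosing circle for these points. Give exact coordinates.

(-7.5, -9.5)

The smallest circle enclosing two points has them as diameter endpoints.
Centre = midpoint = (-7.5, -9.5); r² = |(-1, -9)−(-14, -10)|²/4 = 170/4 = 42.5.
Centre = (-7.5, -9.5).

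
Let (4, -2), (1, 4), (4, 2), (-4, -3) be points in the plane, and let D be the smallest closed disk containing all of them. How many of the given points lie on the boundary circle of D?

2

The minimum enclosing circle of a finite set is fixed by two of the points (as a diameter) or three (as a circumcircle).
The farthest pair is (4, 2)–(-4, -3) with squared distance 89. The circle on this segment as diameter has centre (0, -0.5) and r² = 89/4 = 22.25.
Check (4, -2): distance² to centre = 18.25 ≤ 22.25, so it lies inside.
All remaining points lie in this disk, and no smaller disk contains both endpoints, so this is the minimum enclosing circle.
The points at distance exactly r from the centre are (4, 2), (-4, -3) — 2 points.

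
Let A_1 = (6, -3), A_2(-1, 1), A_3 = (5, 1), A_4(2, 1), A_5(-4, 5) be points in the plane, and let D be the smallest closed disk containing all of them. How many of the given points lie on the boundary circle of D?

2

A smallest enclosing disk is always determined by at most three of the input points on its boundary.
The farthest pair is A_1–A_5 with squared distance 164. The circle on this segment as diameter has centre (1, 1) and r² = 164/4 = 41.
Check A_2: distance² to centre = 4 ≤ 41, so it lies inside.
All remaining points lie in this disk, and no smaller disk contains both endpoints, so this is the minimum enclosing circle.
The points at distance exactly r from the centre are A_1, A_5 — 2 points.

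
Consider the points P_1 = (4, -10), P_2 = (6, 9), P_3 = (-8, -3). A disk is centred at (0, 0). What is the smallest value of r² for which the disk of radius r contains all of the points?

117

The required radius is the distance from (0, 0) to the farthest point.
Squared distances: 116, 117, 73.
Maximum is 117, attained at P_2.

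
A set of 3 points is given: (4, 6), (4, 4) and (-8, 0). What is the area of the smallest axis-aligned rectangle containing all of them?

72

x ranges over [-8, 4], width 12.
y ranges over [0, 6], height 6.
Area = 12 × 6 = 72.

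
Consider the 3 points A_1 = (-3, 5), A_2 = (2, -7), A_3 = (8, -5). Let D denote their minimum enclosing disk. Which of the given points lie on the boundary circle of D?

A_1, A_3

Side lengths²: A_1A_2² = 169, A_1A_3² = 221, A_2A_3² = 40.
Since A_1A_3² = 221 ≥ 169 + 40 = 209, the angle opposite A_1A_3 is not acute, so the smallest enclosing circle has A_1A_3 as diameter.
Centre = midpoint of A_1A_3 = (2.5, 0), r² = 221/4 = 55.25.
The points at distance exactly r from the centre are A_1, A_3 — 2 points.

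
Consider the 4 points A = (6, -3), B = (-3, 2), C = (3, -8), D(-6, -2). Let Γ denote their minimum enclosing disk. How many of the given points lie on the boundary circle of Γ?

3

A smallest enclosing disk is always determined by at most three of the input points on its boundary.
The minimum enclosing circle is determined by three boundary points: A, C, D.
Their circumcentre is (-1/42, -39/14) with r² = 32045/882.
The farthest remaining point B is at distance² 28013/882 ≤ 32045/882.
The points at distance exactly r from the centre are A, C, D — 3 points.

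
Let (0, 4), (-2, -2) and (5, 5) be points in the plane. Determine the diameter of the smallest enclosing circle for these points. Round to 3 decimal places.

Call the three points A, B, C in the order given.
Side lengths²: AB² = 40, AC² = 26, BC² = 98.
Since BC² = 98 ≥ 40 + 26 = 66, the angle opposite BC is not acute, so the smallest enclosing circle has BC as diameter.
Centre = midpoint of BC = (1.5, 1.5), r² = 98/4 = 24.5.
Diameter = 2r = 2√(24.5) ≈ 9.899.

9.899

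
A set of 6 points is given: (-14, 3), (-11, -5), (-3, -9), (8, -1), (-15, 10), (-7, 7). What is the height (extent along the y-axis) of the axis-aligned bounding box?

19

max y = 10, min y = -9, so height = 19.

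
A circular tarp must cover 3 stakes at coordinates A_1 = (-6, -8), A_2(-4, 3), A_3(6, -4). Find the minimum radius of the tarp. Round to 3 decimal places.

Side lengths²: A_1A_2² = 125, A_1A_3² = 160, A_2A_3² = 149.
Since A_1A_3² = 160 < 149 + 125 = 274, the triangle is acute, so the smallest enclosing circle is the circumcircle.
Circumcentre = (-57/62, -201/62), r² = 93125/1922.
r = √(93125/1922) ≈ 6.961.

6.961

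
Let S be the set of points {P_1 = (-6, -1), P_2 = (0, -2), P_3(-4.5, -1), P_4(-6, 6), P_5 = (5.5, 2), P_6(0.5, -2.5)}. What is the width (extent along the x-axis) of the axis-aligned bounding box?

11.5

max x = 5.5, min x = -6, so width = 11.5.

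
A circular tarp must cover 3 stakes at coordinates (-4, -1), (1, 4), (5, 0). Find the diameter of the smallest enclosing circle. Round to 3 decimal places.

Call the three points A, B, C in the order given.
Side lengths²: AB² = 50, AC² = 82, BC² = 32.
Since AC² = 82 ≥ 50 + 32 = 82, the angle opposite AC is not acute, so the smallest enclosing circle has AC as diameter.
Centre = midpoint of AC = (0.5, -0.5), r² = 82/4 = 20.5.
Diameter = 2r = 2√(20.5) ≈ 9.055.

9.055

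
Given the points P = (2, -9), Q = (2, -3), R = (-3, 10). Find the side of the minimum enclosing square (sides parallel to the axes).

19

The bounding box has width 5 and height 19.
An axis-aligned square enclosing the set must have side ≥ max(width, height).
So the minimum side is max(5, 19) = 19.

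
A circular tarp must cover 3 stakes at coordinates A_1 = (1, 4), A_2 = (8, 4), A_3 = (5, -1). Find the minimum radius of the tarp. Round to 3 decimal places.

3.734

Side lengths²: A_1A_2² = 49, A_1A_3² = 41, A_2A_3² = 34.
Since A_1A_2² = 49 < 41 + 34 = 75, the triangle is acute, so the smallest enclosing circle is the circumcircle.
Circumcentre = (4.5, 2.7), r² = 13.94.
r = √(13.94) ≈ 3.734.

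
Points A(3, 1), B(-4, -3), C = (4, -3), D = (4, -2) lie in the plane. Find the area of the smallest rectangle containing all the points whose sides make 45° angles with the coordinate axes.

In coordinates u = x + y, v = x − y the rectangle is axis-aligned; the map (x,y)→(u,v) scales areas by 2.
u-values: 4, -7, 1, 2; range = 4 − (-7) = 11.
v-values: 2, -1, 7, 6; range = 7 − (-1) = 8.
Area = (11 × 8) / 2 = 44.

44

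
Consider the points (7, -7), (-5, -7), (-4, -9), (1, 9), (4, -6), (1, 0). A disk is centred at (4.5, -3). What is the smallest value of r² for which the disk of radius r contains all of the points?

156.25

The required radius is the distance from (4.5, -3) to the farthest point.
Squared distances: 22.25, 106.25, 108.25, 156.25, 9.25, 21.25.
Maximum is 156.25, attained at (1, 9).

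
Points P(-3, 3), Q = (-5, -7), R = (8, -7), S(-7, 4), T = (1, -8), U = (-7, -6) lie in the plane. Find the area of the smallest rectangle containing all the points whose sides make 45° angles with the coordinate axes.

182

In coordinates u = x + y, v = x − y the rectangle is axis-aligned; the map (x,y)→(u,v) scales areas by 2.
u-values: 0, -12, 1, -3, -7, -13; range = 1 − (-13) = 14.
v-values: -6, 2, 15, -11, 9, -1; range = 15 − (-11) = 26.
Area = (14 × 26) / 2 = 182.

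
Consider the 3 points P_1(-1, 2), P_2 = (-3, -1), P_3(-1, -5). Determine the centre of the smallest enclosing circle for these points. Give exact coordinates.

Side lengths²: P_1P_2² = 13, P_1P_3² = 49, P_2P_3² = 20.
Since P_1P_3² = 49 ≥ 20 + 13 = 33, the angle opposite P_1P_3 is not acute, so the smallest enclosing circle has P_1P_3 as diameter.
Centre = midpoint of P_1P_3 = (-1, -1.5), r² = 49/4 = 12.25.
Centre = (-1, -1.5).

(-1, -1.5)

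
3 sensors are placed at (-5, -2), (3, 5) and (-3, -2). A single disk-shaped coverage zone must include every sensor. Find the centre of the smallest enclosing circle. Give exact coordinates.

(-1, 1.5)

Call the three points A, B, C in the order given.
Side lengths²: AB² = 113, AC² = 4, BC² = 85.
Since AB² = 113 ≥ 85 + 4 = 89, the angle opposite AB is not acute, so the smallest enclosing circle has AB as diameter.
Centre = midpoint of AB = (-1, 1.5), r² = 113/4 = 28.25.
Centre = (-1, 1.5).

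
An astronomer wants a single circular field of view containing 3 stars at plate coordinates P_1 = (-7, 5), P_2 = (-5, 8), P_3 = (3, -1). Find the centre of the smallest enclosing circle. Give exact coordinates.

Side lengths²: P_1P_2² = 13, P_1P_3² = 136, P_2P_3² = 145.
Since P_2P_3² = 145 < 136 + 13 = 149, the triangle is acute, so the smallest enclosing circle is the circumcircle.
Circumcentre = (-17/14, 139/42), r² = 32045/882.
Centre = (-17/14, 139/42).

(-17/14, 139/42)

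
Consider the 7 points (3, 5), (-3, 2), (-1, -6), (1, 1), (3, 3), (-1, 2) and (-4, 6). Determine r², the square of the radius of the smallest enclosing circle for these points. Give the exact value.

58225/1458

A smallest enclosing disk is always determined by at most three of the input points on its boundary.
The minimum enclosing circle is determined by three boundary points: (3, 5), (-1, -6), (-4, 6).
Their circumcentre is (-67/54, 17/54) with r² = 58225/1458.
The farthest remaining point (3, 3) is at distance² 36733/1458 ≤ 58225/1458.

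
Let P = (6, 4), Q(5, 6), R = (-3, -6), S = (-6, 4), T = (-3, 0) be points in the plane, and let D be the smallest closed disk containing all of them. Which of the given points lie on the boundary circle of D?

A smallest enclosing disk is always determined by at most three of the input points on its boundary.
The minimum enclosing circle is determined by three boundary points: Q, R, S.
Their circumcentre is (19/58, 13/29) with r² = 177125/3364.
The farthest remaining point P is at distance² 150677/3364 ≤ 177125/3364.
The points at distance exactly r from the centre are Q, R, S — 3 points.

Q, R, S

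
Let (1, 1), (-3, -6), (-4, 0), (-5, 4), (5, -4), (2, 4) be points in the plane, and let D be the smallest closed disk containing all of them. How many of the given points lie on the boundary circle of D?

By Welzl's lemma the MEC is supported by two points (diametrically opposite) or three points (on a circumcircle).
The minimum enclosing circle is determined by three boundary points: (-3, -6), (-5, 4), (5, -4).
Their circumcentre is (-4/21, -5/21) with r² = 18122/441.
The farthest remaining point (2, 4) is at distance² 10037/441 ≤ 18122/441.
The points at distance exactly r from the centre are (-3, -6), (-5, 4), (5, -4) — 3 points.

3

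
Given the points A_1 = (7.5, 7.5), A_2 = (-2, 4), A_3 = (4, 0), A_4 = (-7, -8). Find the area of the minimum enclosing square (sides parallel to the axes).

240.25

The bounding box has width 14.5 and height 15.5.
An axis-aligned square enclosing the set must have side ≥ max(width, height).
So the minimum side is max(14.5, 15.5) = 15.5.
Area = 15.5² = 240.25.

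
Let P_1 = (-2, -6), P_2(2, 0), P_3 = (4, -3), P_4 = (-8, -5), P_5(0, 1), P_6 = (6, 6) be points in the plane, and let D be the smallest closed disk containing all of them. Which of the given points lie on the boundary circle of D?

P_4, P_6

By Welzl's lemma the MEC is supported by two points (diametrically opposite) or three points (on a circumcircle).
The farthest pair is P_4–P_6 with squared distance 317. The circle on this segment as diameter has centre (-1, 0.5) and r² = 317/4 = 79.25.
Check P_1: distance² to centre = 43.25 ≤ 79.25, so it lies inside.
All remaining points lie in this disk, and no smaller disk contains both endpoints, so this is the minimum enclosing circle.
The points at distance exactly r from the centre are P_4, P_6 — 2 points.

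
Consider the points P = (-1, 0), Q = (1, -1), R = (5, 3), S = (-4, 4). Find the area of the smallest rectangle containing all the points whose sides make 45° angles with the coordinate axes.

In coordinates u = x + y, v = x − y the rectangle is axis-aligned; the map (x,y)→(u,v) scales areas by 2.
u-values: -1, 0, 8, 0; range = 8 − (-1) = 9.
v-values: -1, 2, 2, -8; range = 2 − (-8) = 10.
Area = (9 × 10) / 2 = 45.

45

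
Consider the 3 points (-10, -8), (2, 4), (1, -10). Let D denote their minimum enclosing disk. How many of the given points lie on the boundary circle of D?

3

Call the three points A, B, C in the order given.
Side lengths²: AB² = 288, AC² = 125, BC² = 197.
Since AB² = 288 < 197 + 125 = 322, the triangle is acute, so the smallest enclosing circle is the circumcircle.
Circumcentre = (-87/26, -69/26), r² = 24625/338.
The points at distance exactly r from the centre are (-10, -8), (2, 4), (1, -10) — 3 points.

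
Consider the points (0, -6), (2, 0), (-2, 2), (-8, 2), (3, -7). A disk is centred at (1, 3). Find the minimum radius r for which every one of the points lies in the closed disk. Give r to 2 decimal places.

The required radius is the distance from (1, 3) to the farthest point.
Squared distances: 82, 10, 10, 82, 104.
Maximum is 104, attained at (3, -7).
r = √104 ≈ 10.20.

10.20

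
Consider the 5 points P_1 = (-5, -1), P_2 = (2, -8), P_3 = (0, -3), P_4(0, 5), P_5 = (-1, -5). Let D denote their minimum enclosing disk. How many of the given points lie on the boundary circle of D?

By Welzl's lemma the MEC is supported by two points (diametrically opposite) or three points (on a circumcircle).
The farthest pair is P_2–P_4 with squared distance 173. The circle on this segment as diameter has centre (1, -1.5) and r² = 173/4 = 43.25.
Check P_1: distance² to centre = 36.25 ≤ 43.25, so it lies inside.
All remaining points lie in this disk, and no smaller disk contains both endpoints, so this is the minimum enclosing circle.
The points at distance exactly r from the centre are P_2, P_4 — 2 points.

2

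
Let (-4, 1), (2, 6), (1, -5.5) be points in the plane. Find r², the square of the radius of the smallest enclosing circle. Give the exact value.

Call the three points A, B, C in the order given.
Side lengths²: AB² = 61, AC² = 67.25, BC² = 133.25.
Since BC² = 133.25 ≥ 67.25 + 61 = 128.25, the angle opposite BC is not acute, so the smallest enclosing circle has BC as diameter.
Centre = midpoint of BC = (1.5, 0.25), r² = 133.25/4 = 33.3125.

33.3125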